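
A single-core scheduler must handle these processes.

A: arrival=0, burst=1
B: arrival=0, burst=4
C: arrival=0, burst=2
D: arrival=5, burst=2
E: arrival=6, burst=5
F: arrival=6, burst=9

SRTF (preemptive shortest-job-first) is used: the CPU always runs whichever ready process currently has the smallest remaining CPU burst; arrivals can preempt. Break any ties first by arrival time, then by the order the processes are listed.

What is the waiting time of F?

Gantt: | A 0-1 | C 1-3 | B 3-7 | D 7-9 | E 9-14 | F 14-23 |
Completion: A=1  B=7  C=3  D=9  E=14  F=23
Turnaround (C−A): A=1  B=7  C=3  D=4  E=8  F=17
Waiting(F) = turnaround − burst = 17 − 9 = 8

8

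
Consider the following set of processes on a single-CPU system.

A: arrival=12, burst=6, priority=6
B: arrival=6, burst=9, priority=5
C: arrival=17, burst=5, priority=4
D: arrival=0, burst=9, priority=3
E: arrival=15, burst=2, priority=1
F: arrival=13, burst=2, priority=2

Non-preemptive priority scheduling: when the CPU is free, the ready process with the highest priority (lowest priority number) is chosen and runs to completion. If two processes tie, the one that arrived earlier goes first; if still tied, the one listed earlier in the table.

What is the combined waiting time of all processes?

Gantt: | D 0-9 | B 9-18 | E 18-20 | F 20-22 | C 22-27 | A 27-33 |
Completion: A=33  B=18  C=27  D=9  E=20  F=22
Turnaround (C−A): A=21  B=12  C=10  D=9  E=5  F=9
Waiting = turnaround − burst: A=15, B=3, C=5, D=0, E=3, F=7
Total waiting = 15 + 3 + 5 + 0 + 3 + 7 = 33

33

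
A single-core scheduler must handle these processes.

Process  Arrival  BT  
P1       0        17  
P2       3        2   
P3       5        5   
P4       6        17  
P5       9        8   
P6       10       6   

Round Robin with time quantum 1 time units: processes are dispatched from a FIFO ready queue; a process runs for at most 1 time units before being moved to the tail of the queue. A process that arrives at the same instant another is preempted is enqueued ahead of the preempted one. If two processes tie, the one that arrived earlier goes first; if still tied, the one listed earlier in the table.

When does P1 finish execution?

Timeline: | P1 0-3 | P2 3-4 | P1 4-5 | P2 5-6 | P3 6-7 | P1 7-8 | P4 8-9 | P3 9-10 | P1 10-11 | P5 11-12 | P4 12-13 | P6 13-14 | P3 14-15 | P1 15-16 | P5 16-17 | P4 17-18 | P6 18-19 | P3 19-20 | P1 20-21 | P5 21-22 | P4 22-23 | P6 23-24 | P3 24-25 | P1 25-26 | P5 26-27 | P4 27-28 | P6 28-29 | P1 29-30 | P5 30-31 | P4 31-32 | P6 32-33 | P1 33-34 | P5 34-35 | P4 35-36 | P6 36-37 | P1 37-38 | P5 38-39 | P4 39-40 | P1 40-41 | P5 41-42 | P4 42-43 | P1 43-44 | P4 44-45 | P1 45-46 | P4 46-47 | P1 47-48 | P4 48-49 | P1 49-50 | P4 50-55 |
Completion: P1=50  P2=6  P3=25  P4=55  P5=42  P6=37
Turnaround (C−A): P1=50  P2=3  P3=20  P4=49  P5=33  P6=27

50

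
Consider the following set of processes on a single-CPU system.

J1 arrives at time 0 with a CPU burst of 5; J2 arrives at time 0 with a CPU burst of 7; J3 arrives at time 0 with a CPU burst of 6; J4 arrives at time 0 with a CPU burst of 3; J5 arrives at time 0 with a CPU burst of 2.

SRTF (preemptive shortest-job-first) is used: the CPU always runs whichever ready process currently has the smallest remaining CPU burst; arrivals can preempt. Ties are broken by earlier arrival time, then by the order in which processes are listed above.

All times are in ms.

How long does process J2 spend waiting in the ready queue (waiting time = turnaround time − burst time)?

16

Schedule: | J5 0-2 | J4 2-5 | J1 5-10 | J3 10-16 | J2 16-23 |
Completion: J1=10  J2=23  J3=16  J4=5  J5=2
Turnaround (C−A): J1=10  J2=23  J3=16  J4=5  J5=2
Waiting(J2) = turnaround − burst = 23 − 7 = 16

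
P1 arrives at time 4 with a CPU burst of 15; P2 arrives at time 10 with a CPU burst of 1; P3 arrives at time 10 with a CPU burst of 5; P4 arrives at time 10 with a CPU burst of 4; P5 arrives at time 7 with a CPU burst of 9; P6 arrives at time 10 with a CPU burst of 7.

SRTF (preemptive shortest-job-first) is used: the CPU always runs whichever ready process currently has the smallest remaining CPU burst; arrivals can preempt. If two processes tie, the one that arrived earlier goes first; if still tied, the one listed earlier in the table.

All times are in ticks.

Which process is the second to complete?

Gantt: | idle 0-4 | P1 4-7 | P5 7-10 | P2 10-11 | P4 11-15 | P3 15-20 | P5 20-26 | P6 26-33 | P1 33-45 |
Completion: P1=45  P2=11  P3=20  P4=15  P5=26  P6=33
Finish order: P2 → P4 → P3 → P5 → P6 → P1

P4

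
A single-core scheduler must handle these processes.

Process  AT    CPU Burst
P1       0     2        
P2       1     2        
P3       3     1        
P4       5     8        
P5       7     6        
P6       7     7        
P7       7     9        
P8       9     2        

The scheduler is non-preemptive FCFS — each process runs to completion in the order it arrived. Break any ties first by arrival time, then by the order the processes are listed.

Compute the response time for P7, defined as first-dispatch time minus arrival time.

19

Timeline: | P1 0-2 | P2 2-4 | P3 4-5 | P4 5-13 | P5 13-19 | P6 19-26 | P7 26-35 | P8 35-37 |
Completion: P1=2  P2=4  P3=5  P4=13  P5=19  P6=26  P7=35  P8=37
Response(P7) = first start − arrival = 26 − 7 = 19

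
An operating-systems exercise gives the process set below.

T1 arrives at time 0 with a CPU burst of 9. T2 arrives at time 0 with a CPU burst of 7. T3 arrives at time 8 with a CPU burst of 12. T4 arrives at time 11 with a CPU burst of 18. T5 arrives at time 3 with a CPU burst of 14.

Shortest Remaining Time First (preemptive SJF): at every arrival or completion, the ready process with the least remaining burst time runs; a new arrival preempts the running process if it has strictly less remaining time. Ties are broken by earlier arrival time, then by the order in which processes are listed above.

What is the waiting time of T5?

Gantt: | T2 0-7 | T1 7-16 | T3 16-28 | T5 28-42 | T4 42-60 |
Completion: T1=16  T2=7  T3=28  T4=60  T5=42
Turnaround (C−A): T1=16  T2=7  T3=20  T4=49  T5=39
Waiting(T5) = turnaround − burst = 39 − 14 = 25

25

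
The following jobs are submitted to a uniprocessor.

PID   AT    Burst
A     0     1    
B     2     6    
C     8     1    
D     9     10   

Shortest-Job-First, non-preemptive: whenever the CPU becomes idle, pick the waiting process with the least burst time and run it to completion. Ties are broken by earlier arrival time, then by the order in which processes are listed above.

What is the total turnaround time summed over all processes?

18

Gantt: | A 0-1 | idle 1-2 | B 2-8 | C 8-9 | D 9-19 |
Completion: A=1  B=8  C=9  D=19
Turnaround = completion − arrival: A=1, B=6, C=1, D=10
Total turnaround = 1 + 6 + 1 + 10 = 18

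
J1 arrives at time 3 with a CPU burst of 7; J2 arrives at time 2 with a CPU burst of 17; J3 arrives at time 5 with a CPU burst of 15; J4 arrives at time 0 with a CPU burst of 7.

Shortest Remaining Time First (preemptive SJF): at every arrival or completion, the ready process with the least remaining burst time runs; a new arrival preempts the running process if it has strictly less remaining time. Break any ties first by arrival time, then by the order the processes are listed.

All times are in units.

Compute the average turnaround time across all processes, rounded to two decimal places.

21.50

Schedule: | J4 0-7 | J1 7-14 | J3 14-29 | J2 29-46 |
Completion: J1=14  J2=46  J3=29  J4=7
Turnaround (C−A): J1=11  J2=44  J3=24  J4=7
Turnaround times: J1=11, J2=44, J3=24, J4=7
Average turnaround = (11+44+24+7) / 4 = 86/4 = 21.50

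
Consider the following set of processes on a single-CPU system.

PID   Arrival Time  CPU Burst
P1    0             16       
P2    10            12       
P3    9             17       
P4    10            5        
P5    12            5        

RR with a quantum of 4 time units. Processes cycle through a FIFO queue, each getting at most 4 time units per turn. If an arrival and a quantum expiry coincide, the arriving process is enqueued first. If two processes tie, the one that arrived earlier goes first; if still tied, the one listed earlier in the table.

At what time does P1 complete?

32

Gantt: | P1 0-12 | P3 12-16 | P2 16-20 | P4 20-24 | P5 24-28 | P1 28-32 | P3 32-36 | P2 36-40 | P4 40-41 | P5 41-42 | P3 42-46 | P2 46-50 | P3 50-55 |
Completion: P1=32  P2=50  P3=55  P4=41  P5=42
Turnaround (C−A): P1=32  P2=40  P3=46  P4=31  P5=30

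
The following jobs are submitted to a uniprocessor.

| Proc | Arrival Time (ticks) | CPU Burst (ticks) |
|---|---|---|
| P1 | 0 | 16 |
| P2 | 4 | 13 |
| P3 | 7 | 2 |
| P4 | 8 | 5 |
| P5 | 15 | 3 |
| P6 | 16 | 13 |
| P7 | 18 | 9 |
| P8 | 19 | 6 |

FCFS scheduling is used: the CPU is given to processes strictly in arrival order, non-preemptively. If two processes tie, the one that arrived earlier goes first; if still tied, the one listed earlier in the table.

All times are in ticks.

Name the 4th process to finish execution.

P4

Timeline: | P1 0-16 | P2 16-29 | P3 29-31 | P4 31-36 | P5 36-39 | P6 39-52 | P7 52-61 | P8 61-67 |
Completion: P1=16  P2=29  P3=31  P4=36  P5=39  P6=52  P7=61  P8=67
Turnaround (C−A): P1=16  P2=25  P3=24  P4=28  P5=24  P6=36  P7=43  P8=48
Finish order: P1 → P2 → P3 → P4 → P5 → P6 → P7 → P8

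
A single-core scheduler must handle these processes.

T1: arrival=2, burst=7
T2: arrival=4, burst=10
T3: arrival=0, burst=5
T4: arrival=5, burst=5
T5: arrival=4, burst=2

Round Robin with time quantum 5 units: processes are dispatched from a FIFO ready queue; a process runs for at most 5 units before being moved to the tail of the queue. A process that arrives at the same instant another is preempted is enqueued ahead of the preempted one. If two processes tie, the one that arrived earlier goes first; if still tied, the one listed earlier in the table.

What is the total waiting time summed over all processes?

Gantt: | T3 0-5 | T1 5-10 | T2 10-15 | T5 15-17 | T4 17-22 | T1 22-24 | T2 24-29 |
Completion: T1=24  T2=29  T3=5  T4=22  T5=17
Waiting = turnaround − burst: T1=15, T2=15, T3=0, T4=12, T5=11
Total waiting = 15 + 15 + 0 + 12 + 11 = 53

53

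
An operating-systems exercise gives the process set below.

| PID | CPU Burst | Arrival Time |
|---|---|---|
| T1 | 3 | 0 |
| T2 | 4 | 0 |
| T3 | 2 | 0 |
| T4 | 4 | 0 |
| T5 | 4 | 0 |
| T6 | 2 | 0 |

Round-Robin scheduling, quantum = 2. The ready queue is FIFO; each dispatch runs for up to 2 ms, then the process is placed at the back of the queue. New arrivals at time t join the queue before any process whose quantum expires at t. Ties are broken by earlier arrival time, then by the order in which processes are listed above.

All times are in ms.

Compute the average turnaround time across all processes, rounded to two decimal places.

Gantt: | T1 0-2 | T2 2-4 | T3 4-6 | T4 6-8 | T5 8-10 | T6 10-12 | T1 12-13 | T2 13-15 | T4 15-17 | T5 17-19 |
Completion: T1=13  T2=15  T3=6  T4=17  T5=19  T6=12
Turnaround (C−A): T1=13  T2=15  T3=6  T4=17  T5=19  T6=12
Turnaround times: T1=13, T2=15, T3=6, T4=17, T5=19, T6=12
Average turnaround = (13+15+6+17+19+12) / 6 = 82/6 = 13.67

13.67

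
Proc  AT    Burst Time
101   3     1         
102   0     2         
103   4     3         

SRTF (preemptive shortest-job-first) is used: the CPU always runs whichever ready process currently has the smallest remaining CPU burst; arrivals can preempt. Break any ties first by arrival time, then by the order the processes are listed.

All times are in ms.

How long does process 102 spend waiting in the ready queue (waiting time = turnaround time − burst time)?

0

Schedule: | 102 0-2 | idle 2-3 | 101 3-4 | 103 4-7 |
Completion: 101=4  102=2  103=7
Turnaround (C−A): 101=1  102=2  103=3
Waiting(102) = turnaround − burst = 2 − 2 = 0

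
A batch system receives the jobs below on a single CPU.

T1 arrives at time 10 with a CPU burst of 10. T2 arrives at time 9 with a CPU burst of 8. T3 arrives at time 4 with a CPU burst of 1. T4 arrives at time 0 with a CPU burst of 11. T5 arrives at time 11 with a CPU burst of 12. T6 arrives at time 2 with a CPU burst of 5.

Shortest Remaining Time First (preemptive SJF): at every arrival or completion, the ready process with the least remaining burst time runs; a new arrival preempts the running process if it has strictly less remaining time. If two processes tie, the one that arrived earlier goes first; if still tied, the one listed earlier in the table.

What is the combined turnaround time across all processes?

101

Timeline: | T4 0-2 | T6 2-4 | T3 4-5 | T6 5-8 | T4 8-17 | T2 17-25 | T1 25-35 | T5 35-47 |
Completion: T1=35  T2=25  T3=5  T4=17  T5=47  T6=8
Turnaround = completion − arrival: T1=25, T2=16, T3=1, T4=17, T5=36, T6=6
Total turnaround = 25 + 16 + 1 + 17 + 36 + 6 = 101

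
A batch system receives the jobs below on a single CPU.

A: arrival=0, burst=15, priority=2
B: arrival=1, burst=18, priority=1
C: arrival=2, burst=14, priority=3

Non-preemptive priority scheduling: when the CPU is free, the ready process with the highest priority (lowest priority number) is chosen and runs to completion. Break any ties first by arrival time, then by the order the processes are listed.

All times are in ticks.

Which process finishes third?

C

Gantt: | A 0-15 | B 15-33 | C 33-47 |
Completion: A=15  B=33  C=47
Finish order: A → B → C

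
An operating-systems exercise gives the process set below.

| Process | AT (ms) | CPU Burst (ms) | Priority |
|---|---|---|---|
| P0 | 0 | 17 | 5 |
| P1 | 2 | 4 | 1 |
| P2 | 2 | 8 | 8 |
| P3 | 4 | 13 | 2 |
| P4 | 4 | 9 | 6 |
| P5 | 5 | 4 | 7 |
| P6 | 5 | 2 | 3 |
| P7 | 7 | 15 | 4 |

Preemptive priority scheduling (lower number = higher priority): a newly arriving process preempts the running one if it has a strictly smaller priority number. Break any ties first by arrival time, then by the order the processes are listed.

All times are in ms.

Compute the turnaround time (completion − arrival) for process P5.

59

Gantt: | P0 0-2 | P1 2-6 | P3 6-19 | P6 19-21 | P7 21-36 | P0 36-51 | P4 51-60 | P5 60-64 | P2 64-72 |
Completion: P0=51  P1=6  P2=72  P3=19  P4=60  P5=64  P6=21  P7=36
Turnaround (C−A): P0=51  P1=4  P2=70  P3=15  P4=56  P5=59  P6=16  P7=29
Turnaround(P5) = completion − arrival = 64 − 5 = 59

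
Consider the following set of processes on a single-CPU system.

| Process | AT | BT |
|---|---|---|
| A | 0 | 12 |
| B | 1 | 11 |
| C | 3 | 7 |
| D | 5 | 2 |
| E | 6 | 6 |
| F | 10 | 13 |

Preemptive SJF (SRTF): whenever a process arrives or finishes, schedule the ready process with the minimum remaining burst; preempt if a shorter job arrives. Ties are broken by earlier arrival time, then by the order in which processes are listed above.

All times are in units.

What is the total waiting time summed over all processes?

77

Schedule: | A 0-3 | C 3-5 | D 5-7 | C 7-12 | E 12-18 | A 18-27 | B 27-38 | F 38-51 |
Completion: A=27  B=38  C=12  D=7  E=18  F=51
Turnaround (C−A): A=27  B=37  C=9  D=2  E=12  F=41
Waiting = turnaround − burst: A=15, B=26, C=2, D=0, E=6, F=28
Total waiting = 15 + 26 + 2 + 0 + 6 + 28 = 77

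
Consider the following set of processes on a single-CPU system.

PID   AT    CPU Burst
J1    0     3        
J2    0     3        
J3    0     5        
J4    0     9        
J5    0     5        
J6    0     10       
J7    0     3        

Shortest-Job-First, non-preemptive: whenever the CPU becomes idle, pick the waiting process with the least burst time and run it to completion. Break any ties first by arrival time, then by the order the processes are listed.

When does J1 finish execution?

Schedule: | J1 0-3 | J2 3-6 | J7 6-9 | J3 9-14 | J5 14-19 | J4 19-28 | J6 28-38 |
Completion: J1=3  J2=6  J3=14  J4=28  J5=19  J6=38  J7=9
Turnaround (C−A): J1=3  J2=6  J3=14  J4=28  J5=19  J6=38  J7=9

3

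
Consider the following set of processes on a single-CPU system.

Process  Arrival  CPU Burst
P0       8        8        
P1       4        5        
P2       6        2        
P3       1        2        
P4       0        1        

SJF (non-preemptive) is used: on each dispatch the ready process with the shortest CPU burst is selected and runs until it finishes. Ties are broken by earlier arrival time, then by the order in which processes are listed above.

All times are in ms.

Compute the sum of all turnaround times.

24

Gantt: | P4 0-1 | P3 1-3 | idle 3-4 | P1 4-9 | P2 9-11 | P0 11-19 |
Completion: P0=19  P1=9  P2=11  P3=3  P4=1
Turnaround (C−A): P0=11  P1=5  P2=5  P3=2  P4=1
Turnaround = completion − arrival: P0=11, P1=5, P2=5, P3=2, P4=1
Total turnaround = 11 + 5 + 5 + 2 + 1 = 24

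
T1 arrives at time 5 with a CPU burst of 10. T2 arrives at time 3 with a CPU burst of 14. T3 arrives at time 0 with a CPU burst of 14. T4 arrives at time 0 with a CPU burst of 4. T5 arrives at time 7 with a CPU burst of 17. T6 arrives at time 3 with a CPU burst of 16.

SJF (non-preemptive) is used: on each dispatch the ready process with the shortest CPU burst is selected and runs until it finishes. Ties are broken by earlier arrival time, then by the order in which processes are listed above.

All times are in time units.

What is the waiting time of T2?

25

Gantt: | T4 0-4 | T3 4-18 | T1 18-28 | T2 28-42 | T6 42-58 | T5 58-75 |
Completion: T1=28  T2=42  T3=18  T4=4  T5=75  T6=58
Turnaround (C−A): T1=23  T2=39  T3=18  T4=4  T5=68  T6=55
Waiting(T2) = turnaround − burst = 39 − 14 = 25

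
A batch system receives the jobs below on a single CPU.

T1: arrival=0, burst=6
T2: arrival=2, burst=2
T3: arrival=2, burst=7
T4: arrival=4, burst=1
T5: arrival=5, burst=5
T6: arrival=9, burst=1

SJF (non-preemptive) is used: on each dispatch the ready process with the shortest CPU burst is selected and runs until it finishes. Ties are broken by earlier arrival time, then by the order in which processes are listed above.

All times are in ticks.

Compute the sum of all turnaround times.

47

Timeline: | T1 0-6 | T4 6-7 | T2 7-9 | T6 9-10 | T5 10-15 | T3 15-22 |
Completion: T1=6  T2=9  T3=22  T4=7  T5=15  T6=10
Turnaround (C−A): T1=6  T2=7  T3=20  T4=3  T5=10  T6=1
Turnaround = completion − arrival: T1=6, T2=7, T3=20, T4=3, T5=10, T6=1
Total turnaround = 6 + 7 + 20 + 3 + 10 + 1 = 47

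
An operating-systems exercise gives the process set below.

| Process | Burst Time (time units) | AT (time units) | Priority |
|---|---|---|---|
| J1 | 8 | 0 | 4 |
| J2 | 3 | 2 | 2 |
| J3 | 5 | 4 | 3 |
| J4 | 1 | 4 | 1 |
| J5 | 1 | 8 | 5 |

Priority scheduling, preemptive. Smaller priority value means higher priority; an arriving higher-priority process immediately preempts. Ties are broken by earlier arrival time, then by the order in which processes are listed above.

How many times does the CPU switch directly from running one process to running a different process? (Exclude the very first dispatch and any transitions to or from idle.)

6

Schedule: | J1 0-2 | J2 2-4 | J4 4-5 | J2 5-6 | J3 6-11 | J1 11-17 | J5 17-18 |
Completion: J1=17  J2=6  J3=11  J4=5  J5=18
Turnaround (C−A): J1=17  J2=4  J3=7  J4=1  J5=10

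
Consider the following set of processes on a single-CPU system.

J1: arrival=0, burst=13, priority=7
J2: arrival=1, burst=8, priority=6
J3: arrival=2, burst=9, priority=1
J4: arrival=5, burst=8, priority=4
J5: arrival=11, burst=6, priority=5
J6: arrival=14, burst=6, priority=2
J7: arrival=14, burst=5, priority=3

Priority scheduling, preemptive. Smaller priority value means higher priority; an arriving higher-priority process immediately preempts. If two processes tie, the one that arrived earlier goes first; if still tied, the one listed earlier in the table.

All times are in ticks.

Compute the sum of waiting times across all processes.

118

Gantt: | J1 0-1 | J2 1-2 | J3 2-11 | J4 11-14 | J6 14-20 | J7 20-25 | J4 25-30 | J5 30-36 | J2 36-43 | J1 43-55 |
Completion: J1=55  J2=43  J3=11  J4=30  J5=36  J6=20  J7=25
Turnaround (C−A): J1=55  J2=42  J3=9  J4=25  J5=25  J6=6  J7=11
Waiting = turnaround − burst: J1=42, J2=34, J3=0, J4=17, J5=19, J6=0, J7=6
Total waiting = 42 + 34 + 0 + 17 + 19 + 0 + 6 = 118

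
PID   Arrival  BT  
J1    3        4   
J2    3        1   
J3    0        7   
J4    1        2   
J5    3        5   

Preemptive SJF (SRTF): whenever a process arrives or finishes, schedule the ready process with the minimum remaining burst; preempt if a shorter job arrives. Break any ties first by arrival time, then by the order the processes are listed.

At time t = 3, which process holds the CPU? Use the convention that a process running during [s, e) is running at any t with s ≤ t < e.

Gantt: | J3 0-1 | J4 1-3 | J2 3-4 | J1 4-8 | J5 8-13 | J3 13-19 |
Completion: J1=8  J2=4  J3=19  J4=3  J5=13

J2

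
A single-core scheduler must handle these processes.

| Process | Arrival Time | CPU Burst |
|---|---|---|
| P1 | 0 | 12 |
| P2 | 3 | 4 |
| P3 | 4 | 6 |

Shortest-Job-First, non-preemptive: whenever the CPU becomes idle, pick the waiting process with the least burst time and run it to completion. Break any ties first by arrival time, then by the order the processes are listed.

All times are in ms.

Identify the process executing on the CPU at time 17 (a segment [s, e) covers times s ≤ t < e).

P3

Gantt: | P1 0-12 | P2 12-16 | P3 16-22 |
Completion: P1=12  P2=16  P3=22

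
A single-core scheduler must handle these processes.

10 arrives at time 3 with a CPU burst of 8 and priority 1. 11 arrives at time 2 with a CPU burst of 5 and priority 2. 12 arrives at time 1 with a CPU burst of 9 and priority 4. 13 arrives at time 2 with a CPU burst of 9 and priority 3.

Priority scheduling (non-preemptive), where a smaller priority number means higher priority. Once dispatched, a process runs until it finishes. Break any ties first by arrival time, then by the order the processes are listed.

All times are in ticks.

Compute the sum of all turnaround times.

75

Schedule: | idle 0-1 | 12 1-10 | 10 10-18 | 11 18-23 | 13 23-32 |
Completion: 10=18  11=23  12=10  13=32
Turnaround (C−A): 10=15  11=21  12=9  13=30
Turnaround = completion − arrival: 10=15, 11=21, 12=9, 13=30
Total turnaround = 15 + 21 + 9 + 30 = 75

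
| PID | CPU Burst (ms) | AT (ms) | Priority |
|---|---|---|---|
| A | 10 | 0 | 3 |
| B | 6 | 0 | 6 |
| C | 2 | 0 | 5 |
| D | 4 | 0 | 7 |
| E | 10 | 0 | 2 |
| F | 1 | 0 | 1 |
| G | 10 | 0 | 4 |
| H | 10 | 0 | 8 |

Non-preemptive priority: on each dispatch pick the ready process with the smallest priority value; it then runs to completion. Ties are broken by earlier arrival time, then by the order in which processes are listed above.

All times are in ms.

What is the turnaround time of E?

11

Schedule: | F 0-1 | E 1-11 | A 11-21 | G 21-31 | C 31-33 | B 33-39 | D 39-43 | H 43-53 |
Completion: A=21  B=39  C=33  D=43  E=11  F=1  G=31  H=53
Turnaround (C−A): A=21  B=39  C=33  D=43  E=11  F=1  G=31  H=53
Turnaround(E) = completion − arrival = 11 − 0 = 11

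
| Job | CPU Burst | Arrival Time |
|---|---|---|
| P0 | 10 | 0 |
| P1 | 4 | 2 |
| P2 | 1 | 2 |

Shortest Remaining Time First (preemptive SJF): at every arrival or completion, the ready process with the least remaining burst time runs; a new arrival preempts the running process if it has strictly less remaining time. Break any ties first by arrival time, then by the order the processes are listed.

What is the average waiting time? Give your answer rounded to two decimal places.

Timeline: | P0 0-2 | P2 2-3 | P1 3-7 | P0 7-15 |
Completion: P0=15  P1=7  P2=3
Waiting times: P0=5, P1=1, P2=0
Average waiting = (5+1+0) / 3 = 6/3 = 2.00

2.00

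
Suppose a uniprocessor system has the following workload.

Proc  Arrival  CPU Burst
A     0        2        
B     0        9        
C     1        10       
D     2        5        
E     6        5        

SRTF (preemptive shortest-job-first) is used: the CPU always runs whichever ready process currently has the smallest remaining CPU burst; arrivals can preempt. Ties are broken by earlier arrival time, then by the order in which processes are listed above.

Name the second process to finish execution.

Timeline: | A 0-2 | D 2-7 | E 7-12 | B 12-21 | C 21-31 |
Completion: A=2  B=21  C=31  D=7  E=12
Finish order: A → D → E → B → C

D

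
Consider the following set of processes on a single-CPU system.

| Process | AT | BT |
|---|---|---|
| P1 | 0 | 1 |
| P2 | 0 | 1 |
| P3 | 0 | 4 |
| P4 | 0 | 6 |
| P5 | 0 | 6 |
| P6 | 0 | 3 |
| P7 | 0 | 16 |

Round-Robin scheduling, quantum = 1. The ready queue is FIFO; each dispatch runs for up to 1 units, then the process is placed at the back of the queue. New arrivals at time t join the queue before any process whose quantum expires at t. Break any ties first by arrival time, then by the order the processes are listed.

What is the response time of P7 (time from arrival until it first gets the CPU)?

6

Timeline: | P1 0-1 | P2 1-2 | P3 2-3 | P4 3-4 | P5 4-5 | P6 5-6 | P7 6-7 | P3 7-8 | P4 8-9 | P5 9-10 | P6 10-11 | P7 11-12 | P3 12-13 | P4 13-14 | P5 14-15 | P6 15-16 | P7 16-17 | P3 17-18 | P4 18-19 | P5 19-20 | P7 20-21 | P4 21-22 | P5 22-23 | P7 23-24 | P4 24-25 | P5 25-26 | P7 26-37 |
Completion: P1=1  P2=2  P3=18  P4=25  P5=26  P6=16  P7=37
Turnaround (C−A): P1=1  P2=2  P3=18  P4=25  P5=26  P6=16  P7=37
Response(P7) = first start − arrival = 6 − 0 = 6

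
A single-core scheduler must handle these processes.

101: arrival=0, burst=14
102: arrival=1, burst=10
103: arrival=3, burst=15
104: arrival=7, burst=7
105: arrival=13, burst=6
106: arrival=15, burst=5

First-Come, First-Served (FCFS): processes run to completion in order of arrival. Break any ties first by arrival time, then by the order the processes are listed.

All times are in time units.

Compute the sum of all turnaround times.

193

Gantt: | 101 0-14 | 102 14-24 | 103 24-39 | 104 39-46 | 105 46-52 | 106 52-57 |
Completion: 101=14  102=24  103=39  104=46  105=52  106=57
Turnaround (C−A): 101=14  102=23  103=36  104=39  105=39  106=42
Turnaround = completion − arrival: 101=14, 102=23, 103=36, 104=39, 105=39, 106=42
Total turnaround = 14 + 23 + 36 + 39 + 39 + 42 = 193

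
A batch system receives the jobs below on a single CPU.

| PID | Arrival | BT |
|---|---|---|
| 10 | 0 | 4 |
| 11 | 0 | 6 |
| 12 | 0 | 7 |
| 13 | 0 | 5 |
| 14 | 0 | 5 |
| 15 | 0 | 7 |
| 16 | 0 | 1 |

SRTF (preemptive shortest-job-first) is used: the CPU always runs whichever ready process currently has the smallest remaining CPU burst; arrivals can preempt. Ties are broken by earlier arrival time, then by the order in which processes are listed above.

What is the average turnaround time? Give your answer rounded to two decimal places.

Schedule: | 16 0-1 | 10 1-5 | 13 5-10 | 14 10-15 | 11 15-21 | 12 21-28 | 15 28-35 |
Completion: 10=5  11=21  12=28  13=10  14=15  15=35  16=1
Turnaround (C−A): 10=5  11=21  12=28  13=10  14=15  15=35  16=1
Turnaround times: 10=5, 11=21, 12=28, 13=10, 14=15, 15=35, 16=1
Average turnaround = (5+21+28+10+15+35+1) / 7 = 115/7 = 16.43

16.43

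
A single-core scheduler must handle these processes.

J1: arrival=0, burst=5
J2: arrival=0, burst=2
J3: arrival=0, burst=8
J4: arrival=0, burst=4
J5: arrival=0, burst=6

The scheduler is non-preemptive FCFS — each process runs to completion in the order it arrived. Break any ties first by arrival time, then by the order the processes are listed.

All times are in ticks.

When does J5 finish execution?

25

Timeline: | J1 0-5 | J2 5-7 | J3 7-15 | J4 15-19 | J5 19-25 |
Completion: J1=5  J2=7  J3=15  J4=19  J5=25
Turnaround (C−A): J1=5  J2=7  J3=15  J4=19  J5=25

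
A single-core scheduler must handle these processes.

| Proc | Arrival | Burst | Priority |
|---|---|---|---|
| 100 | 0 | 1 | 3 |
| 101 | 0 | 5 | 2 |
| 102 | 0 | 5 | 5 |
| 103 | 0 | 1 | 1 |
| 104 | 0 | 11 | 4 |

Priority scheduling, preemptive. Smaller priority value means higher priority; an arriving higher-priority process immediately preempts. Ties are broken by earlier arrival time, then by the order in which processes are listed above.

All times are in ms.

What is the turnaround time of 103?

1

Schedule: | 103 0-1 | 101 1-6 | 100 6-7 | 104 7-18 | 102 18-23 |
Completion: 100=7  101=6  102=23  103=1  104=18
Turnaround (C−A): 100=7  101=6  102=23  103=1  104=18
Turnaround(103) = completion − arrival = 1 − 0 = 1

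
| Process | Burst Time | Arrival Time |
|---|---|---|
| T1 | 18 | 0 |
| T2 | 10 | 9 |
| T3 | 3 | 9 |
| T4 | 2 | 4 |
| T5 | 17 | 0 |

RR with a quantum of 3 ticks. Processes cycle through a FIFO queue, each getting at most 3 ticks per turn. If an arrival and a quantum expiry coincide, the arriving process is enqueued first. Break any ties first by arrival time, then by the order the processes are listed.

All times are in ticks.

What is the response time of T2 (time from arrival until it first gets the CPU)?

Timeline: | T1 0-3 | T5 3-6 | T1 6-9 | T4 9-11 | T5 11-14 | T2 14-17 | T3 17-20 | T1 20-23 | T5 23-26 | T2 26-29 | T1 29-32 | T5 32-35 | T2 35-38 | T1 38-41 | T5 41-44 | T2 44-45 | T1 45-48 | T5 48-50 |
Completion: T1=48  T2=45  T3=20  T4=11  T5=50
Response(T2) = first start − arrival = 14 − 9 = 5

5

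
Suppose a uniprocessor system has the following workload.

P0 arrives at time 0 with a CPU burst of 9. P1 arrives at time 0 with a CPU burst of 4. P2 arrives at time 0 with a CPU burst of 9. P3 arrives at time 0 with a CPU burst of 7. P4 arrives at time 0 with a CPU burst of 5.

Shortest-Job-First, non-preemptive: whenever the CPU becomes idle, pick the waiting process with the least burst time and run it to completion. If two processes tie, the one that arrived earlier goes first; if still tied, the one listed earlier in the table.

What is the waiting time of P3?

Gantt: | P1 0-4 | P4 4-9 | P3 9-16 | P0 16-25 | P2 25-34 |
Completion: P0=25  P1=4  P2=34  P3=16  P4=9
Turnaround (C−A): P0=25  P1=4  P2=34  P3=16  P4=9
Waiting(P3) = turnaround − burst = 16 − 7 = 9

9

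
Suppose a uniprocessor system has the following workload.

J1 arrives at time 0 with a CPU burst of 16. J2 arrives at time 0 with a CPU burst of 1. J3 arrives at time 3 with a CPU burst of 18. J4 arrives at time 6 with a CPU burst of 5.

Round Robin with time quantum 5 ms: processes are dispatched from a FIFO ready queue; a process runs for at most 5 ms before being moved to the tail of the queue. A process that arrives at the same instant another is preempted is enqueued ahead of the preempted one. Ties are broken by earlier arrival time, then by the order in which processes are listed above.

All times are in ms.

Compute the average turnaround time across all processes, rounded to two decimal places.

Schedule: | J1 0-5 | J2 5-6 | J3 6-11 | J1 11-16 | J4 16-21 | J3 21-26 | J1 26-31 | J3 31-36 | J1 36-37 | J3 37-40 |
Completion: J1=37  J2=6  J3=40  J4=21
Turnaround (C−A): J1=37  J2=6  J3=37  J4=15
Turnaround times: J1=37, J2=6, J3=37, J4=15
Average turnaround = (37+6+37+15) / 4 = 95/4 = 23.75

23.75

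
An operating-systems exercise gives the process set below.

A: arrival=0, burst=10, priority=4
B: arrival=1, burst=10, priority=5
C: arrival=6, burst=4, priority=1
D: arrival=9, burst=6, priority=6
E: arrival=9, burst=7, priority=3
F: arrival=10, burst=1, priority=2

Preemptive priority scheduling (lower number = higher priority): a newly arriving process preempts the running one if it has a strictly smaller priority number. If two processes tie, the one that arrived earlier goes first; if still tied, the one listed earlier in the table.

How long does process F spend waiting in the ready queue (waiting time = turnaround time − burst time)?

0

Timeline: | A 0-6 | C 6-10 | F 10-11 | E 11-18 | A 18-22 | B 22-32 | D 32-38 |
Completion: A=22  B=32  C=10  D=38  E=18  F=11
Waiting(F) = turnaround − burst = 1 − 1 = 0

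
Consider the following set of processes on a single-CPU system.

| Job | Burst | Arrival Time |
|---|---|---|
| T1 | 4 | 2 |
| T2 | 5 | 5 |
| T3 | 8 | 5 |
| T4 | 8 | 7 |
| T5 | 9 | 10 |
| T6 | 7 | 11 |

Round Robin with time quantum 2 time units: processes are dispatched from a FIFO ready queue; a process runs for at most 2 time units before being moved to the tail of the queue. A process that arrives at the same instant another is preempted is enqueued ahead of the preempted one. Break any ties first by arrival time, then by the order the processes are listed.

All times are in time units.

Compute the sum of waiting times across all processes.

Timeline: | idle 0-2 | T1 2-6 | T2 6-8 | T3 8-10 | T4 10-12 | T2 12-14 | T5 14-16 | T3 16-18 | T6 18-20 | T4 20-22 | T2 22-23 | T5 23-25 | T3 25-27 | T6 27-29 | T4 29-31 | T5 31-33 | T3 33-35 | T6 35-37 | T4 37-39 | T5 39-41 | T6 41-42 | T5 42-43 |
Completion: T1=6  T2=23  T3=35  T4=39  T5=43  T6=42
Turnaround (C−A): T1=4  T2=18  T3=30  T4=32  T5=33  T6=31
Waiting = turnaround − burst: T1=0, T2=13, T3=22, T4=24, T5=24, T6=24
Total waiting = 0 + 13 + 22 + 24 + 24 + 24 = 107

107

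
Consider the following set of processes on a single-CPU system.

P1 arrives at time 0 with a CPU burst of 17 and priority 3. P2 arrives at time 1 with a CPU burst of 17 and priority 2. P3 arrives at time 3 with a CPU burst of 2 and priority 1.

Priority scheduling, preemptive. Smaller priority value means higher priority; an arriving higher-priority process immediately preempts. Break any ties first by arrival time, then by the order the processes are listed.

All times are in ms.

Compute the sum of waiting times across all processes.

Schedule: | P1 0-1 | P2 1-3 | P3 3-5 | P2 5-20 | P1 20-36 |
Completion: P1=36  P2=20  P3=5
Waiting = turnaround − burst: P1=19, P2=2, P3=0
Total waiting = 19 + 2 + 0 = 21

21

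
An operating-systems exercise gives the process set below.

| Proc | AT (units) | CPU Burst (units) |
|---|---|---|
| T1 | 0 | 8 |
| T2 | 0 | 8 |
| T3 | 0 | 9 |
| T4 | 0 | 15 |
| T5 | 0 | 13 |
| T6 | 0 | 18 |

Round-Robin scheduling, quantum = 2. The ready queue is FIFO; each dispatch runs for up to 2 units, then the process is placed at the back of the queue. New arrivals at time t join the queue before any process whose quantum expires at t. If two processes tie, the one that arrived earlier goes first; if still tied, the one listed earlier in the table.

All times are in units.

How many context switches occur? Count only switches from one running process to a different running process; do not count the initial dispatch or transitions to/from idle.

Schedule: | T1 0-2 | T2 2-4 | T3 4-6 | T4 6-8 | T5 8-10 | T6 10-12 | T1 12-14 | T2 14-16 | T3 16-18 | T4 18-20 | T5 20-22 | T6 22-24 | T1 24-26 | T2 26-28 | T3 28-30 | T4 30-32 | T5 32-34 | T6 34-36 | T1 36-38 | T2 38-40 | T3 40-42 | T4 42-44 | T5 44-46 | T6 46-48 | T3 48-49 | T4 49-51 | T5 51-53 | T6 53-55 | T4 55-57 | T5 57-59 | T6 59-61 | T4 61-63 | T5 63-64 | T6 64-66 | T4 66-67 | T6 67-71 |
Completion: T1=38  T2=40  T3=49  T4=67  T5=64  T6=71
Turnaround (C−A): T1=38  T2=40  T3=49  T4=67  T5=64  T6=71

35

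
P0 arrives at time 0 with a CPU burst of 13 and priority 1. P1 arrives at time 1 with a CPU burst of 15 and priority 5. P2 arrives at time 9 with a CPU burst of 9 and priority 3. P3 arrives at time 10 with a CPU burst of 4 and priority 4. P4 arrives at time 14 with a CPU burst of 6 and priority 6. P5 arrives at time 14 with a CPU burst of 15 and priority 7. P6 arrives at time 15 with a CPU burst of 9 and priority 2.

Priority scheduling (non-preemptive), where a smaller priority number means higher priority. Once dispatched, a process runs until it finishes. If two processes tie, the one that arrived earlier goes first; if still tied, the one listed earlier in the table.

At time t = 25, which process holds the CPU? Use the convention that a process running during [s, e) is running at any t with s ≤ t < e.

P6

Timeline: | P0 0-13 | P2 13-22 | P6 22-31 | P3 31-35 | P1 35-50 | P4 50-56 | P5 56-71 |
Completion: P0=13  P1=50  P2=22  P3=35  P4=56  P5=71  P6=31
Turnaround (C−A): P0=13  P1=49  P2=13  P3=25  P4=42  P5=57  P6=16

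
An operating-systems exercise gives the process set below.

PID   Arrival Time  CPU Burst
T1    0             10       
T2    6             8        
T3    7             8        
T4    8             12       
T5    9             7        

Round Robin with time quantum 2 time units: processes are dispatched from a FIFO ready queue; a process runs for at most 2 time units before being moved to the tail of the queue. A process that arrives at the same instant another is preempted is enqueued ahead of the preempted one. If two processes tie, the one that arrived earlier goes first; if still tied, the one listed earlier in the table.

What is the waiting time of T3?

Gantt: | T1 0-6 | T2 6-8 | T1 8-10 | T3 10-12 | T4 12-14 | T2 14-16 | T5 16-18 | T1 18-20 | T3 20-22 | T4 22-24 | T2 24-26 | T5 26-28 | T3 28-30 | T4 30-32 | T2 32-34 | T5 34-36 | T3 36-38 | T4 38-40 | T5 40-41 | T4 41-45 |
Completion: T1=20  T2=34  T3=38  T4=45  T5=41
Waiting(T3) = turnaround − burst = 31 − 8 = 23

23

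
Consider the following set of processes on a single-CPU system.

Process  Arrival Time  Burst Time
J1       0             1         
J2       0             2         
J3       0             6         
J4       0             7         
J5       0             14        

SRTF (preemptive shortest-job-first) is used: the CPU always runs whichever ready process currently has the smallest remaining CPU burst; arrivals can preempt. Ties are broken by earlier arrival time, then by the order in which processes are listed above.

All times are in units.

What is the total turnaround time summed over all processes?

59

Timeline: | J1 0-1 | J2 1-3 | J3 3-9 | J4 9-16 | J5 16-30 |
Completion: J1=1  J2=3  J3=9  J4=16  J5=30
Turnaround = completion − arrival: J1=1, J2=3, J3=9, J4=16, J5=30
Total turnaround = 1 + 3 + 9 + 16 + 30 = 59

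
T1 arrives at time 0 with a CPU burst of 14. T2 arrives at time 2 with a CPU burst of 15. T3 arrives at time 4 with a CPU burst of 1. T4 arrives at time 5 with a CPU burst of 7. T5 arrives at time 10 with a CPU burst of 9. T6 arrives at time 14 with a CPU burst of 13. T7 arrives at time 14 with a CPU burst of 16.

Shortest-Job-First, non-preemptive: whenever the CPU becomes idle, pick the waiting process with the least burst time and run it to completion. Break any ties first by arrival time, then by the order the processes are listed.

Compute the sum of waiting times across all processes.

Schedule: | T1 0-14 | T3 14-15 | T4 15-22 | T5 22-31 | T6 31-44 | T2 44-59 | T7 59-75 |
Completion: T1=14  T2=59  T3=15  T4=22  T5=31  T6=44  T7=75
Turnaround (C−A): T1=14  T2=57  T3=11  T4=17  T5=21  T6=30  T7=61
Waiting = turnaround − burst: T1=0, T2=42, T3=10, T4=10, T5=12, T6=17, T7=45
Total waiting = 0 + 42 + 10 + 10 + 12 + 17 + 45 = 136

136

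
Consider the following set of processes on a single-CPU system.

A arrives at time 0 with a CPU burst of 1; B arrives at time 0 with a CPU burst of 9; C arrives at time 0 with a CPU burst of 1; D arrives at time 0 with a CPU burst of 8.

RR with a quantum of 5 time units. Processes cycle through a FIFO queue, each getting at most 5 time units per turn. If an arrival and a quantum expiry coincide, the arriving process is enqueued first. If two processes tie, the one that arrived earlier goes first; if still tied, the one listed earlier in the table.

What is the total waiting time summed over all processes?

Gantt: | A 0-1 | B 1-6 | C 6-7 | D 7-12 | B 12-16 | D 16-19 |
Completion: A=1  B=16  C=7  D=19
Waiting = turnaround − burst: A=0, B=7, C=6, D=11
Total waiting = 0 + 7 + 6 + 11 = 24

24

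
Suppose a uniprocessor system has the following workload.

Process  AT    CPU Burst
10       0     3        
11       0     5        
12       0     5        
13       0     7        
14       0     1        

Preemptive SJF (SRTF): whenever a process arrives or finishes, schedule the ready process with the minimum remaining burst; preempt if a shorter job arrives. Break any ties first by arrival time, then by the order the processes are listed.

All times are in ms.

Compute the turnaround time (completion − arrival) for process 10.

4

Gantt: | 14 0-1 | 10 1-4 | 11 4-9 | 12 9-14 | 13 14-21 |
Completion: 10=4  11=9  12=14  13=21  14=1
Turnaround (C−A): 10=4  11=9  12=14  13=21  14=1
Turnaround(10) = completion − arrival = 4 − 0 = 4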